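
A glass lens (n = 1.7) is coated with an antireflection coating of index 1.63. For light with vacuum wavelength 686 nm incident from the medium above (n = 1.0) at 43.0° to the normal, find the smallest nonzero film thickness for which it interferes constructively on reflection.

232 nm

Ray reflecting at the top interface goes from n = 1.0 toward n = 1.63: a half-wave phase shift.
At the lower boundary (n = 1.63 to n = 1.7) the reflected ray undergoes a half-wave phase shift.
The two reflections carry the same phase change, so no net offset.
For bright reflection here: 2 n t cos θ_r = m λ.
Snell's law: 1.0 sin 43.0° = 1.63 sin θ_r → sin θ_r = 0.418, cos θ_r = 0.908.
Minimum nonzero at m = 1: t = λ / (2 n cos θ_r) = 686 / (2 × 1.63 × 0.908) = 232 nm.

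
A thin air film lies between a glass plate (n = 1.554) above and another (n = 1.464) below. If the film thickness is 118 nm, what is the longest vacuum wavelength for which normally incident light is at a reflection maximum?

Ray reflecting at the top interface goes from n = 1.554 toward n = 1.0: no phase shift.
Bottom surface (1.0 → 1.464): reflection off a higher-index medium gives a half-wave phase shift.
Exactly one π shift → a net half-wave offset.
So the condition for constructive reflection is 2 n t = (m + ½) λ.
λ = 2 n t / (m + ½). The longest wavelength is m = 0: λ = 2 × 1.0 × 118 / 0.500 = 472 nm.

472 nm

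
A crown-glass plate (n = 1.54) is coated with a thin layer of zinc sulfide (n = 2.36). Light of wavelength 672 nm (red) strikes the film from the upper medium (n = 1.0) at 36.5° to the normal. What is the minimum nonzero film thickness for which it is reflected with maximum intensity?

Ray reflecting at the top interface goes from n = 1.0 toward n = 2.36: a half-wave phase shift.
Bottom surface (2.36 → 1.54): reflection off a lower-index medium gives no phase shift.
Net: one phase inversion between the two reflected rays.
With one net inversion, constructive interference in reflection requires 2 n t cos θ_r = (m + ½) λ.
Snell's law: 1.0 sin 36.5° = 2.36 sin θ_r → sin θ_r = 0.252, cos θ_r = 0.968.
Minimum at m = 0: t = λ / (4 n cos θ_r) = 672 / (4 × 2.36 × 0.968) = 73.6 nm.

73.6 nm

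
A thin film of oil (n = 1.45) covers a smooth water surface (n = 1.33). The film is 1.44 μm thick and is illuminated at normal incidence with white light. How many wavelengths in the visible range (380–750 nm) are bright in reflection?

5

Top surface (1.0 → 1.45): reflection off a higher-index medium gives a half-wave phase shift.
Bottom surface (1.45 → 1.33): reflection off a lower-index medium gives no phase shift.
Exactly one π shift → a net half-wave offset.
With one net inversion, constructive interference in reflection requires 2 n t = (m + ½) λ.
λ = 2 n t / (m + ½) = 4176 / (m + ½) nm.
m=5: 759 nm (IR); m=6: 642 nm (visible); m=7: 557 nm (visible); m=8: 491 nm (visible); m=9: 440 nm (visible); m=10: 398 nm (visible); m=11: 363 nm (UV).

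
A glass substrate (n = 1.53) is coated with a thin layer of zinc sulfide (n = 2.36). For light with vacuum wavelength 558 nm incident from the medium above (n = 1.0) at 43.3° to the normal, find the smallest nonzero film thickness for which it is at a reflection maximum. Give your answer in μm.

Top surface (1.0 → 2.36): reflection off a higher-index medium gives a half-wave phase shift.
Bottom surface (2.36 → 1.53): reflection off a lower-index medium gives no phase shift.
The two reflections differ by half a wavelength.
So the condition for constructive reflection is 2 n t cos θ_r = (m + ½) λ.
Snell's law: 1.0 sin 43.3° = 2.36 sin θ_r → sin θ_r = 0.291, cos θ_r = 0.957.
Minimum at m = 0: t = λ / (4 n cos θ_r) = 558 / (4 × 2.36 × 0.957) = 61.8 nm.

0.0618 μm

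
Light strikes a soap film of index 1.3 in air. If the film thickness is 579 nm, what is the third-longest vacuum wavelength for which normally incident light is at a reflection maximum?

At the upper boundary (n = 1.0 to n = 1.3) the reflected ray undergoes a half-wave phase shift.
Bottom surface (1.3 → 1.0): reflection off a lower-index medium gives no phase shift.
The two reflections differ by half a wavelength.
For bright reflection here: 2 n t = (m + ½) λ.
λ = 2 n t / (m + ½). The third-longest wavelength is m = 2: λ = 2 × 1.3 × 579 / 2.50 = 602 nm.

602 nm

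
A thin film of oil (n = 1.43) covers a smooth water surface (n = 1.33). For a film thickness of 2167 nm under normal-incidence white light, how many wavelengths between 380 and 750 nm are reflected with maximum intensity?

Ray reflecting at the top interface goes from n = 1.0 toward n = 1.43: a half-wave phase shift.
Ray reflecting at the bottom interface goes from n = 1.43 toward n = 1.33: no phase shift.
Net: one phase inversion between the two reflected rays.
For bright reflection here: 2 n t = (m + ½) λ.
λ = 2 n t / (m + ½) = 6198 / (m + ½) nm.
m=7: 826 nm (IR); m=8: 729 nm (visible); m=9: 652 nm (visible); m=10: 590 nm (visible); m=11: 539 nm (visible); m=12: 496 nm (visible); m=13: 459 nm (visible); m=14: 427 nm (visible); m=15: 400 nm (visible); m=16: 376 nm (UV).

8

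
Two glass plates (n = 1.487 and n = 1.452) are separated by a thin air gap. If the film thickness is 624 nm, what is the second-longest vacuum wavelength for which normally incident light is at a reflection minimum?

624 nm

At the upper boundary (n = 1.487 to n = 1.0) the reflected ray undergoes no phase shift.
At the lower boundary (n = 1.0 to n = 1.452) the reflected ray undergoes a half-wave phase shift.
The two reflections differ by half a wavelength.
So the condition for destructive reflection is 2 n t = m λ.
λ = 2 n t / m. The second-longest wavelength is m = 2: λ = 2 × 1.0 × 624 / 2.00 = 624 nm.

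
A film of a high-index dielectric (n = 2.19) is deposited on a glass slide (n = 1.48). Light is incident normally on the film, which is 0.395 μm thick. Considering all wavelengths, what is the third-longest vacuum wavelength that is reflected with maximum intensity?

692 nm

At the upper boundary (n = 1.0 to n = 2.19) the reflected ray undergoes a half-wave phase shift.
Bottom surface (2.19 → 1.48): reflection off a lower-index medium gives no phase shift.
Net: one phase inversion between the two reflected rays.
With one net inversion, constructive interference in reflection requires 2 n t = (m + ½) λ.
λ = 2 n t / (m + ½). The third-longest wavelength is m = 2: λ = 2 × 2.19 × 395 / 2.50 = 692 nm.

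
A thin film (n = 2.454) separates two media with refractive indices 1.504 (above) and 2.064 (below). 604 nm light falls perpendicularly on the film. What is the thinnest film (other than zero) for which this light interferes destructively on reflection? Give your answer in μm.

0.123 μm

Top surface (1.504 → 2.454): reflection off a higher-index medium gives a half-wave phase shift.
Ray reflecting at the bottom interface goes from n = 2.454 toward n = 2.064: no phase shift.
Net: one phase inversion between the two reflected rays.
For minimum reflection here: 2 n t = m λ.
Minimum nonzero at m = 1: t = λ / (2 n) = 604 / (2 × 2.454) = 123 nm.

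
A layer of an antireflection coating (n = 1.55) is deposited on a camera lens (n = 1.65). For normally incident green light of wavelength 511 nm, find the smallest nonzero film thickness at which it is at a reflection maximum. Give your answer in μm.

0.165 μm

At the upper boundary (n = 1.0 to n = 1.55) the reflected ray undergoes a half-wave phase shift.
Ray reflecting at the bottom interface goes from n = 1.55 toward n = 1.65: a half-wave phase shift.
The two reflections carry the same phase change, so no net offset.
So the condition for constructive reflection is 2 n t = m λ.
Minimum nonzero at m = 1: t = λ / (2 n) = 511 / (2 × 1.55) = 165 nm.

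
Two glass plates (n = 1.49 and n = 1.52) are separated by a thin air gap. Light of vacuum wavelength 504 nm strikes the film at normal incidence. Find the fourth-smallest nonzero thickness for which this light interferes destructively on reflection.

1008 nm

At the upper boundary (n = 1.49 to n = 1.0) the reflected ray undergoes no phase shift.
Ray reflecting at the bottom interface goes from n = 1.0 toward n = 1.52: a half-wave phase shift.
Net: one phase inversion between the two reflected rays.
So the condition for destructive reflection is 2 n t = m λ.
The fourth-smallest nonzero thickness corresponds to m = 4: t = m λ / (2 n) = 4.00 × 504 / (2 × 1.0) = 1008 nm.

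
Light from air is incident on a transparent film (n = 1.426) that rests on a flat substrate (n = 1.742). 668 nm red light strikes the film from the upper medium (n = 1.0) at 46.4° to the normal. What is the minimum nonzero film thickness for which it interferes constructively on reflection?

272 nm

Top surface (1.0 → 1.426): reflection off a higher-index medium gives a half-wave phase shift.
At the lower boundary (n = 1.426 to n = 1.742) the reflected ray undergoes a half-wave phase shift.
The two reflections carry the same phase change, so no net offset.
For strong reflection here: 2 n t cos θ_r = m λ.
Snell's law: 1.0 sin 46.4° = 1.426 sin θ_r → sin θ_r = 0.508, cos θ_r = 0.861.
Minimum nonzero at m = 1: t = λ / (2 n cos θ_r) = 668 / (2 × 1.426 × 0.861) = 272 nm.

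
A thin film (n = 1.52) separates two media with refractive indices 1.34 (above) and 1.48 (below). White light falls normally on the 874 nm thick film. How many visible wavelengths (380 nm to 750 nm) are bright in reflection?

Ray reflecting at the top interface goes from n = 1.34 toward n = 1.52: a half-wave phase shift.
Ray reflecting at the bottom interface goes from n = 1.52 toward n = 1.48: no phase shift.
Exactly one π shift → a net half-wave offset.
With one net inversion, constructive interference in reflection requires 2 n t = (m + ½) λ.
λ = 2 n t / (m + ½) = 2657 / (m + ½) nm.
m=3: 759 nm (IR); m=4: 590 nm (visible); m=5: 483 nm (visible); m=6: 409 nm (visible); m=7: 354 nm (UV).

3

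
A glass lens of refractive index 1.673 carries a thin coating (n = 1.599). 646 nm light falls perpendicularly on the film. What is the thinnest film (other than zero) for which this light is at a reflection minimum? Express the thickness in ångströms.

At the upper boundary (n = 1.0 to n = 1.599) the reflected ray undergoes a half-wave phase shift.
At the lower boundary (n = 1.599 to n = 1.673) the reflected ray undergoes a half-wave phase shift.
Zero or two π shifts → no net half-wave offset.
With no net inversion, destructive interference in reflection requires 2 n t = (m + ½) λ.
Minimum at m = 0: t = λ / (4 n) = 646 / (4 × 1.599) = 101 nm.

1010 Å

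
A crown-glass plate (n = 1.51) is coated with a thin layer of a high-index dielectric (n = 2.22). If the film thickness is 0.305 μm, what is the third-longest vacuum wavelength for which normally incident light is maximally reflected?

542 nm

Top surface (1.0 → 2.22): reflection off a higher-index medium gives a half-wave phase shift.
Bottom surface (2.22 → 1.51): reflection off a lower-index medium gives no phase shift.
Exactly one π shift → a net half-wave offset.
With one net inversion, constructive interference in reflection requires 2 n t = (m + ½) λ.
λ = 2 n t / (m + ½). The third-longest wavelength is m = 2: λ = 2 × 2.22 × 305 / 2.50 = 542 nm.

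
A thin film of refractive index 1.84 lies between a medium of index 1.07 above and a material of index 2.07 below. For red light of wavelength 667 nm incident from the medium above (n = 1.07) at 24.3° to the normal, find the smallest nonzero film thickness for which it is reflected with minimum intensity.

Top surface (1.07 → 1.84): reflection off a higher-index medium gives a half-wave phase shift.
Bottom surface (1.84 → 2.07): reflection off a higher-index medium gives a half-wave phase shift.
Net: no relative phase inversion (both shifts match).
With no net inversion, destructive interference in reflection requires 2 n t cos θ_r = (m + ½) λ.
Snell's law: 1.07 sin 24.3° = 1.84 sin θ_r → sin θ_r = 0.239, cos θ_r = 0.971.
Minimum at m = 0: t = λ / (4 n cos θ_r) = 667 / (4 × 1.84 × 0.971) = 93.3 nm.

93.3 nm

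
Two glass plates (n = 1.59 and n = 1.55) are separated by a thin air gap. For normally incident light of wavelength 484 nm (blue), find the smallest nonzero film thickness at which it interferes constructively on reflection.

At the upper boundary (n = 1.59 to n = 1.0) the reflected ray undergoes no phase shift.
Bottom surface (1.0 → 1.55): reflection off a higher-index medium gives a half-wave phase shift.
Exactly one π shift → a net half-wave offset.
So the condition for constructive reflection is 2 n t = (m + ½) λ.
Minimum at m = 0: t = λ / (4 n) = 484 / (4 × 1.0) = 121 nm.

121 nm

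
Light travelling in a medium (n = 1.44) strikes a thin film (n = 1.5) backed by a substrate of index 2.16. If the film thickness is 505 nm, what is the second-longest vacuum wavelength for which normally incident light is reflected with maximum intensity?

Ray reflecting at the top interface goes from n = 1.44 toward n = 1.5: a half-wave phase shift.
At the lower boundary (n = 1.5 to n = 2.16) the reflected ray undergoes a half-wave phase shift.
Net: no relative phase inversion (both shifts match).
For maximum reflection here: 2 n t = m λ.
λ = 2 n t / m. The second-longest wavelength is m = 2: λ = 2 × 1.5 × 505 / 2.00 = 758 nm.

758 nm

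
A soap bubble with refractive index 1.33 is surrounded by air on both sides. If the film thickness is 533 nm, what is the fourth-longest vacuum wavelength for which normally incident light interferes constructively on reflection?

405 nm

Ray reflecting at the top interface goes from n = 1.0 toward n = 1.33: a half-wave phase shift.
At the lower boundary (n = 1.33 to n = 1.0) the reflected ray undergoes no phase shift.
Exactly one π shift → a net half-wave offset.
For strong reflection here: 2 n t = (m + ½) λ.
λ = 2 n t / (m + ½). The fourth-longest wavelength is m = 3: λ = 2 × 1.33 × 533 / 3.50 = 405 nm.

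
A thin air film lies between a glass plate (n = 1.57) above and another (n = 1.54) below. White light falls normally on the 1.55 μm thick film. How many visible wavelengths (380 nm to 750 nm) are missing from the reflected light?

At the upper boundary (n = 1.57 to n = 1.0) the reflected ray undergoes no phase shift.
At the lower boundary (n = 1.0 to n = 1.54) the reflected ray undergoes a half-wave phase shift.
Exactly one π shift → a net half-wave offset.
So the condition for destructive reflection is 2 n t = m λ.
λ = 2 n t / m = 3100 / m nm.
m=4: 775 nm (IR); m=5: 620 nm (visible); m=6: 517 nm (visible); m=7: 443 nm (visible); m=8: 388 nm (visible); m=9: 344 nm (UV).

4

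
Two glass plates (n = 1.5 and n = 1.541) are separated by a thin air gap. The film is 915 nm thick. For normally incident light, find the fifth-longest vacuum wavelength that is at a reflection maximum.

Top surface (1.5 → 1.0): reflection off a lower-index medium gives no phase shift.
At the lower boundary (n = 1.0 to n = 1.541) the reflected ray undergoes a half-wave phase shift.
The two reflections differ by half a wavelength.
With one net inversion, constructive interference in reflection requires 2 n t = (m + ½) λ.
λ = 2 n t / (m + ½). The fifth-longest wavelength is m = 4: λ = 2 × 1.0 × 915 / 4.50 = 407 nm.

407 nm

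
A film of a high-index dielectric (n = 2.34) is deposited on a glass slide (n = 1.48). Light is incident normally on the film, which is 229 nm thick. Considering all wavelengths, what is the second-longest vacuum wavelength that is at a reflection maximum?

Top surface (1.0 → 2.34): reflection off a higher-index medium gives a half-wave phase shift.
At the lower boundary (n = 2.34 to n = 1.48) the reflected ray undergoes no phase shift.
Exactly one π shift → a net half-wave offset.
For maximum reflection here: 2 n t = (m + ½) λ.
λ = 2 n t / (m + ½). The second-longest wavelength is m = 1: λ = 2 × 2.34 × 229 / 1.50 = 714 nm.

714 nm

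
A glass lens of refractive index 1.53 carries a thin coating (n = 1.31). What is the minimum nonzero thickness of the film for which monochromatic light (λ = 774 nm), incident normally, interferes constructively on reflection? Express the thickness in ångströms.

2954 Å

At the upper boundary (n = 1.0 to n = 1.31) the reflected ray undergoes a half-wave phase shift.
Ray reflecting at the bottom interface goes from n = 1.31 toward n = 1.53: a half-wave phase shift.
Zero or two π shifts → no net half-wave offset.
For bright reflection here: 2 n t = m λ.
Minimum nonzero at m = 1: t = λ / (2 n) = 774 / (2 × 1.31) = 295 nm.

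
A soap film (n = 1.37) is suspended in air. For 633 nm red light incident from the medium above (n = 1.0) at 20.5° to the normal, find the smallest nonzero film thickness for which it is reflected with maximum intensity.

At the upper boundary (n = 1.0 to n = 1.37) the reflected ray undergoes a half-wave phase shift.
Ray reflecting at the bottom interface goes from n = 1.37 toward n = 1.0: no phase shift.
Exactly one π shift → a net half-wave offset.
With one net inversion, constructive interference in reflection requires 2 n t cos θ_r = (m + ½) λ.
Snell's law: 1.0 sin 20.5° = 1.37 sin θ_r → sin θ_r = 0.256, cos θ_r = 0.967.
Minimum at m = 0: t = λ / (4 n cos θ_r) = 633 / (4 × 1.37 × 0.967) = 119 nm.

119 nm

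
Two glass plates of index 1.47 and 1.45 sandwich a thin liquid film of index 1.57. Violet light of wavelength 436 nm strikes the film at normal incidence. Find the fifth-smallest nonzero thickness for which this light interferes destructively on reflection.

694 nm

Ray reflecting at the top interface goes from n = 1.47 toward n = 1.57: a half-wave phase shift.
At the lower boundary (n = 1.57 to n = 1.45) the reflected ray undergoes no phase shift.
Exactly one π shift → a net half-wave offset.
With one net inversion, destructive interference in reflection requires 2 n t = m λ.
The fifth-smallest nonzero thickness corresponds to m = 5: t = m λ / (2 n) = 5.00 × 436 / (2 × 1.57) = 694 nm.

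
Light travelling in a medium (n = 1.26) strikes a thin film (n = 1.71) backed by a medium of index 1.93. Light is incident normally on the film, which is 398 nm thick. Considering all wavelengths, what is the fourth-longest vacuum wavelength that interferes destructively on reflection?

Ray reflecting at the top interface goes from n = 1.26 toward n = 1.71: a half-wave phase shift.
Ray reflecting at the bottom interface goes from n = 1.71 toward n = 1.93: a half-wave phase shift.
Zero or two π shifts → no net half-wave offset.
For minimum reflection here: 2 n t = (m + ½) λ.
λ = 2 n t / (m + ½). The fourth-longest wavelength is m = 3: λ = 2 × 1.71 × 398 / 3.50 = 389 nm.

389 nm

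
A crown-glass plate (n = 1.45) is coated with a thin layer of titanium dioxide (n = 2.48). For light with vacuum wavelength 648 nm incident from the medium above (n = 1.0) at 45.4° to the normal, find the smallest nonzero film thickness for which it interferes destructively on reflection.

At the upper boundary (n = 1.0 to n = 2.48) the reflected ray undergoes a half-wave phase shift.
Bottom surface (2.48 → 1.45): reflection off a lower-index medium gives no phase shift.
The two reflections differ by half a wavelength.
So the condition for destructive reflection is 2 n t cos θ_r = m λ.
Snell's law: 1.0 sin 45.4° = 2.48 sin θ_r → sin θ_r = 0.287, cos θ_r = 0.958.
Minimum nonzero at m = 1: t = λ / (2 n cos θ_r) = 648 / (2 × 2.48 × 0.958) = 136 nm.

136 nm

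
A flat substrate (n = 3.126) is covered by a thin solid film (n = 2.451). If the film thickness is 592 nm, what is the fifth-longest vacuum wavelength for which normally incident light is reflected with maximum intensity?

580 nm

Ray reflecting at the top interface goes from n = 1.0 toward n = 2.451: a half-wave phase shift.
Bottom surface (2.451 → 3.126): reflection off a higher-index medium gives a half-wave phase shift.
Net: no relative phase inversion (both shifts match).
So the condition for constructive reflection is 2 n t = m λ.
λ = 2 n t / m. The fifth-longest wavelength is m = 5: λ = 2 × 2.451 × 592 / 5.00 = 580 nm.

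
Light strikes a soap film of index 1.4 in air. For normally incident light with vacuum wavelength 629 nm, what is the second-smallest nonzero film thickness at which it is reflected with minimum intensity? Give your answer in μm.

Top surface (1.0 → 1.4): reflection off a higher-index medium gives a half-wave phase shift.
Ray reflecting at the bottom interface goes from n = 1.4 toward n = 1.0: no phase shift.
Exactly one π shift → a net half-wave offset.
With one net inversion, destructive interference in reflection requires 2 n t = m λ.
The second-smallest nonzero thickness corresponds to m = 2: t = m λ / (2 n) = 2.00 × 629 / (2 × 1.4) = 449 nm.

0.449 μm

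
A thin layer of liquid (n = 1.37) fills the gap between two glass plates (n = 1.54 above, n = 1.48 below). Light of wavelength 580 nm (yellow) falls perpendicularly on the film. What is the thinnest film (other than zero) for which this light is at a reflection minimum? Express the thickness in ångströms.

At the upper boundary (n = 1.54 to n = 1.37) the reflected ray undergoes no phase shift.
Bottom surface (1.37 → 1.48): reflection off a higher-index medium gives a half-wave phase shift.
The two reflections differ by half a wavelength.
For weak reflection here: 2 n t = m λ.
Minimum nonzero at m = 1: t = λ / (2 n) = 580 / (2 × 1.37) = 212 nm.

2117 Å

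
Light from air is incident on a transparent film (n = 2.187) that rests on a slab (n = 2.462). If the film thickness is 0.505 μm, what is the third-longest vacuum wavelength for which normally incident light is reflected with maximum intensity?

736 nm

Top surface (1.0 → 2.187): reflection off a higher-index medium gives a half-wave phase shift.
Bottom surface (2.187 → 2.462): reflection off a higher-index medium gives a half-wave phase shift.
Net: no relative phase inversion (both shifts match).
With no net inversion, constructive interference in reflection requires 2 n t = m λ.
λ = 2 n t / m. The third-longest wavelength is m = 3: λ = 2 × 2.187 × 505 / 3.00 = 736 nm.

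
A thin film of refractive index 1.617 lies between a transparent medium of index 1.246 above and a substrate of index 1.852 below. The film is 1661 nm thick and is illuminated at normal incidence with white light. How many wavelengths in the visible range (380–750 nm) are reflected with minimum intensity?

7

At the upper boundary (n = 1.246 to n = 1.617) the reflected ray undergoes a half-wave phase shift.
Bottom surface (1.617 → 1.852): reflection off a higher-index medium gives a half-wave phase shift.
The two reflections carry the same phase change, so no net offset.
With no net inversion, destructive interference in reflection requires 2 n t = (m + ½) λ.
λ = 2 n t / (m + ½) = 5372 / (m + ½) nm.
m=6: 826 nm (IR); m=7: 716 nm (visible); m=8: 632 nm (visible); m=9: 565 nm (visible); m=10: 512 nm (visible); m=11: 467 nm (visible); m=12: 430 nm (visible); m=13: 398 nm (visible); m=14: 370 nm (UV).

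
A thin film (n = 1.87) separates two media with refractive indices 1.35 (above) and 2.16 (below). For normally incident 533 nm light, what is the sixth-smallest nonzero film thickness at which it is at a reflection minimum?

At the upper boundary (n = 1.35 to n = 1.87) the reflected ray undergoes a half-wave phase shift.
Bottom surface (1.87 → 2.16): reflection off a higher-index medium gives a half-wave phase shift.
The two reflections carry the same phase change, so no net offset.
With no net inversion, destructive interference in reflection requires 2 n t = (m + ½) λ.
The sixth-smallest nonzero thickness corresponds to m = 5: t = (m + ½) λ / (2 n) = 5.50 × 533 / (2 × 1.87) = 784 nm.

784 nm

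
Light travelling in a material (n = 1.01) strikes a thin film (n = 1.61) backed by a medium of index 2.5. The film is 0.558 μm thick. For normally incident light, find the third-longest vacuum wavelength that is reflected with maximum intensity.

599 nm

At the upper boundary (n = 1.01 to n = 1.61) the reflected ray undergoes a half-wave phase shift.
Ray reflecting at the bottom interface goes from n = 1.61 toward n = 2.5: a half-wave phase shift.
The two reflections carry the same phase change, so no net offset.
For maximum reflection here: 2 n t = m λ.
λ = 2 n t / m. The third-longest wavelength is m = 3: λ = 2 × 1.61 × 558 / 3.00 = 599 nm.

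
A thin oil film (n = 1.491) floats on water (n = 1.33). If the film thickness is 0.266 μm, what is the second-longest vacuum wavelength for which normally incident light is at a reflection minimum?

397 nm

Top surface (1.0 → 1.491): reflection off a higher-index medium gives a half-wave phase shift.
Ray reflecting at the bottom interface goes from n = 1.491 toward n = 1.33: no phase shift.
Exactly one π shift → a net half-wave offset.
For weak reflection here: 2 n t = m λ.
λ = 2 n t / m. The second-longest wavelength is m = 2: λ = 2 × 1.491 × 266 / 2.00 = 397 nm.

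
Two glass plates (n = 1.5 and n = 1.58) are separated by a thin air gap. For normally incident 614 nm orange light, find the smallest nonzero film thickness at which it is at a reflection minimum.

Ray reflecting at the top interface goes from n = 1.5 toward n = 1.0: no phase shift.
Ray reflecting at the bottom interface goes from n = 1.0 toward n = 1.58: a half-wave phase shift.
Net: one phase inversion between the two reflected rays.
With one net inversion, destructive interference in reflection requires 2 n t = m λ.
Minimum nonzero at m = 1: t = λ / (2 n) = 614 / (2 × 1.0) = 307 nm.

307 nm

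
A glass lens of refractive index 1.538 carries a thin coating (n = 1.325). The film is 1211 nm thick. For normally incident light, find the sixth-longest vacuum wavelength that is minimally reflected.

583 nm

Top surface (1.0 → 1.325): reflection off a higher-index medium gives a half-wave phase shift.
Bottom surface (1.325 → 1.538): reflection off a higher-index medium gives a half-wave phase shift.
Zero or two π shifts → no net half-wave offset.
So the condition for destructive reflection is 2 n t = (m + ½) λ.
λ = 2 n t / (m + ½). The sixth-longest wavelength is m = 5: λ = 2 × 1.325 × 1211 / 5.50 = 583 nm.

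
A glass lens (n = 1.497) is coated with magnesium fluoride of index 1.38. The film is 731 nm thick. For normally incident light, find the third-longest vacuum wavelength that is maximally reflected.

673 nm

Ray reflecting at the top interface goes from n = 1.0 toward n = 1.38: a half-wave phase shift.
At the lower boundary (n = 1.38 to n = 1.497) the reflected ray undergoes a half-wave phase shift.
The two reflections carry the same phase change, so no net offset.
For strong reflection here: 2 n t = m λ.
λ = 2 n t / m. The third-longest wavelength is m = 3: λ = 2 × 1.38 × 731 / 3.00 = 673 nm.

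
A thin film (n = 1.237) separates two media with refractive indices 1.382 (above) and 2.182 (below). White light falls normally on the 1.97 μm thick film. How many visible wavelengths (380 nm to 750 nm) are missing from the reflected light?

At the upper boundary (n = 1.382 to n = 1.237) the reflected ray undergoes no phase shift.
At the lower boundary (n = 1.237 to n = 2.182) the reflected ray undergoes a half-wave phase shift.
The two reflections differ by half a wavelength.
With one net inversion, destructive interference in reflection requires 2 n t = m λ.
λ = 2 n t / m = 4874 / m nm.
m=6: 812 nm (IR); m=7: 696 nm (visible); m=8: 609 nm (visible); m=9: 542 nm (visible); m=10: 487 nm (visible); m=11: 443 nm (visible); m=12: 406 nm (visible); m=13: 375 nm (UV).

6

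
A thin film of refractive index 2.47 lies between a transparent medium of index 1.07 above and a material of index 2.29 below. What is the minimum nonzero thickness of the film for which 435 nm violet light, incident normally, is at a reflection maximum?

Ray reflecting at the top interface goes from n = 1.07 toward n = 2.47: a half-wave phase shift.
At the lower boundary (n = 2.47 to n = 2.29) the reflected ray undergoes no phase shift.
Exactly one π shift → a net half-wave offset.
With one net inversion, constructive interference in reflection requires 2 n t = (m + ½) λ.
Minimum at m = 0: t = λ / (4 n) = 435 / (4 × 2.47) = 44.0 nm.

44.0 nm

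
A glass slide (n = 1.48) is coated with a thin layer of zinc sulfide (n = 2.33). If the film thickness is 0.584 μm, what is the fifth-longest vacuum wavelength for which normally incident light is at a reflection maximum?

605 nm

Ray reflecting at the top interface goes from n = 1.0 toward n = 2.33: a half-wave phase shift.
Ray reflecting at the bottom interface goes from n = 2.33 toward n = 1.48: no phase shift.
Exactly one π shift → a net half-wave offset.
With one net inversion, constructive interference in reflection requires 2 n t = (m + ½) λ.
λ = 2 n t / (m + ½). The fifth-longest wavelength is m = 4: λ = 2 × 2.33 × 584 / 4.50 = 605 nm.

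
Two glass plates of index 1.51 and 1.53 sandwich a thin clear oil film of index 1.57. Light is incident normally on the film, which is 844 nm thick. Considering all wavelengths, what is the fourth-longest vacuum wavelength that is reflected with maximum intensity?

At the upper boundary (n = 1.51 to n = 1.57) the reflected ray undergoes a half-wave phase shift.
Bottom surface (1.57 → 1.53): reflection off a lower-index medium gives no phase shift.
The two reflections differ by half a wavelength.
For strong reflection here: 2 n t = (m + ½) λ.
λ = 2 n t / (m + ½). The fourth-longest wavelength is m = 3: λ = 2 × 1.57 × 844 / 3.50 = 757 nm.

757 nm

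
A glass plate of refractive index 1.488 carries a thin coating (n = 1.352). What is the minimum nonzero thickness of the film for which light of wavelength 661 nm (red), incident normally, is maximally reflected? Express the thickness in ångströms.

2445 Å

Ray reflecting at the top interface goes from n = 1.0 toward n = 1.352: a half-wave phase shift.
Bottom surface (1.352 → 1.488): reflection off a higher-index medium gives a half-wave phase shift.
Net: no relative phase inversion (both shifts match).
So the condition for constructive reflection is 2 n t = m λ.
Minimum nonzero at m = 1: t = λ / (2 n) = 661 / (2 × 1.352) = 244 nm.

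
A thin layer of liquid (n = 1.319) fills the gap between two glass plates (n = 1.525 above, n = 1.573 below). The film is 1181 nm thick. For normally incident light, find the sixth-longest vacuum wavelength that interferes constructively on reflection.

566 nm

Ray reflecting at the top interface goes from n = 1.525 toward n = 1.319: no phase shift.
Bottom surface (1.319 → 1.573): reflection off a higher-index medium gives a half-wave phase shift.
Exactly one π shift → a net half-wave offset.
For strong reflection here: 2 n t = (m + ½) λ.
λ = 2 n t / (m + ½). The sixth-longest wavelength is m = 5: λ = 2 × 1.319 × 1181 / 5.50 = 566 nm.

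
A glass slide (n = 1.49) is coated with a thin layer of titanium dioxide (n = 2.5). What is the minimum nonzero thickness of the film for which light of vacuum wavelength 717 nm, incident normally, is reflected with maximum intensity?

At the upper boundary (n = 1.0 to n = 2.5) the reflected ray undergoes a half-wave phase shift.
At the lower boundary (n = 2.5 to n = 1.49) the reflected ray undergoes no phase shift.
The two reflections differ by half a wavelength.
So the condition for constructive reflection is 2 n t = (m + ½) λ.
Minimum at m = 0: t = λ / (4 n) = 717 / (4 × 2.5) = 71.7 nm.

71.7 nm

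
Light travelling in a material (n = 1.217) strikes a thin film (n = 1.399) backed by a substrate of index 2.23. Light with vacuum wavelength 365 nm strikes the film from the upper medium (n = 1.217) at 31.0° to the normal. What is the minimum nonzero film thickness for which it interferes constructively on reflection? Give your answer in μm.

Top surface (1.217 → 1.399): reflection off a higher-index medium gives a half-wave phase shift.
Bottom surface (1.399 → 2.23): reflection off a higher-index medium gives a half-wave phase shift.
Zero or two π shifts → no net half-wave offset.
So the condition for constructive reflection is 2 n t cos θ_r = m λ.
Snell's law: 1.217 sin 31.0° = 1.399 sin θ_r → sin θ_r = 0.448, cos θ_r = 0.894.
Minimum nonzero at m = 1: t = λ / (2 n cos θ_r) = 365 / (2 × 1.399 × 0.894) = 146 nm.

0.146 μm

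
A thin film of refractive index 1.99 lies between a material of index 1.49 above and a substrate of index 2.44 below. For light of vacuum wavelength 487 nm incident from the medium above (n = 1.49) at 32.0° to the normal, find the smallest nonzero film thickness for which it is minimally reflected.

Top surface (1.49 → 1.99): reflection off a higher-index medium gives a half-wave phase shift.
Ray reflecting at the bottom interface goes from n = 1.99 toward n = 2.44: a half-wave phase shift.
Zero or two π shifts → no net half-wave offset.
So the condition for destructive reflection is 2 n t cos θ_r = (m + ½) λ.
Snell's law: 1.49 sin 32.0° = 1.99 sin θ_r → sin θ_r = 0.397, cos θ_r = 0.918.
Minimum at m = 0: t = λ / (4 n cos θ_r) = 487 / (4 × 1.99 × 0.918) = 66.7 nm.

66.7 nm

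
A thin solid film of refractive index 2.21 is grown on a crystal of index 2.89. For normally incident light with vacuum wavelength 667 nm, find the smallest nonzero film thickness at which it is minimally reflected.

75.5 nm

Top surface (1.0 → 2.21): reflection off a higher-index medium gives a half-wave phase shift.
At the lower boundary (n = 2.21 to n = 2.89) the reflected ray undergoes a half-wave phase shift.
The two reflections carry the same phase change, so no net offset.
So the condition for destructive reflection is 2 n t = (m + ½) λ.
Minimum at m = 0: t = λ / (4 n) = 667 / (4 × 2.21) = 75.5 nm.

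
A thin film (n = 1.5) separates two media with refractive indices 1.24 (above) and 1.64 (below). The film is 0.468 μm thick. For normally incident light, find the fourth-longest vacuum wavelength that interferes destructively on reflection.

Ray reflecting at the top interface goes from n = 1.24 toward n = 1.5: a half-wave phase shift.
Bottom surface (1.5 → 1.64): reflection off a higher-index medium gives a half-wave phase shift.
Zero or two π shifts → no net half-wave offset.
For dark reflection here: 2 n t = (m + ½) λ.
λ = 2 n t / (m + ½). The fourth-longest wavelength is m = 3: λ = 2 × 1.5 × 468 / 3.50 = 401 nm.

401 nm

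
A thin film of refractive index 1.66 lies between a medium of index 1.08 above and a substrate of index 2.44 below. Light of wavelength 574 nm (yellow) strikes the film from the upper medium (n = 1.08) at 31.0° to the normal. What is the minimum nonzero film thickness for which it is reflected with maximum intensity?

184 nm

Ray reflecting at the top interface goes from n = 1.08 toward n = 1.66: a half-wave phase shift.
Ray reflecting at the bottom interface goes from n = 1.66 toward n = 2.44: a half-wave phase shift.
Net: no relative phase inversion (both shifts match).
With no net inversion, constructive interference in reflection requires 2 n t cos θ_r = m λ.
Snell's law: 1.08 sin 31.0° = 1.66 sin θ_r → sin θ_r = 0.335, cos θ_r = 0.942.
Minimum nonzero at m = 1: t = λ / (2 n cos θ_r) = 574 / (2 × 1.66 × 0.942) = 184 nm.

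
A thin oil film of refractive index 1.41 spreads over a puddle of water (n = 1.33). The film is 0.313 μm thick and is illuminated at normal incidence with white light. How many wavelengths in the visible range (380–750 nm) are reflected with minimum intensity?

1

Ray reflecting at the top interface goes from n = 1.0 toward n = 1.41: a half-wave phase shift.
Ray reflecting at the bottom interface goes from n = 1.41 toward n = 1.33: no phase shift.
Net: one phase inversion between the two reflected rays.
For dark reflection here: 2 n t = m λ.
λ = 2 n t / m = 883 / m nm.
m=1: 883 nm (IR); m=2: 441 nm (visible); m=3: 294 nm (UV).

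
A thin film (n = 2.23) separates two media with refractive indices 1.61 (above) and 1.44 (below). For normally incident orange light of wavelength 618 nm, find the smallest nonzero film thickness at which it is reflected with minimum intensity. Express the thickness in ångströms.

1386 Å

Top surface (1.61 → 2.23): reflection off a higher-index medium gives a half-wave phase shift.
At the lower boundary (n = 2.23 to n = 1.44) the reflected ray undergoes no phase shift.
Net: one phase inversion between the two reflected rays.
So the condition for destructive reflection is 2 n t = m λ.
Minimum nonzero at m = 1: t = λ / (2 n) = 618 / (2 × 2.23) = 139 nm.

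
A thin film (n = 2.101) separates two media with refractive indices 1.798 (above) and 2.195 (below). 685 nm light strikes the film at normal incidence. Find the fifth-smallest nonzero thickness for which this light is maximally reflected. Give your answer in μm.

At the upper boundary (n = 1.798 to n = 2.101) the reflected ray undergoes a half-wave phase shift.
At the lower boundary (n = 2.101 to n = 2.195) the reflected ray undergoes a half-wave phase shift.
Zero or two π shifts → no net half-wave offset.
With no net inversion, constructive interference in reflection requires 2 n t = m λ.
The fifth-smallest nonzero thickness corresponds to m = 5: t = m λ / (2 n) = 5.00 × 685 / (2 × 2.101) = 815 nm.

0.815 μm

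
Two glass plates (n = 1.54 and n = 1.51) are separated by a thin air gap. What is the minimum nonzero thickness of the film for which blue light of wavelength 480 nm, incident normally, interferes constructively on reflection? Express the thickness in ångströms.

Ray reflecting at the top interface goes from n = 1.54 toward n = 1.0: no phase shift.
At the lower boundary (n = 1.0 to n = 1.51) the reflected ray undergoes a half-wave phase shift.
Net: one phase inversion between the two reflected rays.
For bright reflection here: 2 n t = (m + ½) λ.
Minimum at m = 0: t = λ / (4 n) = 480 / (4 × 1.0) = 120 nm.

1200 Å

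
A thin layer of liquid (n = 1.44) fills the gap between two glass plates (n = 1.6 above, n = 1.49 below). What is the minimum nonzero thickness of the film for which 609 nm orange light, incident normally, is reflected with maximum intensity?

106 nm

At the upper boundary (n = 1.6 to n = 1.44) the reflected ray undergoes no phase shift.
Ray reflecting at the bottom interface goes from n = 1.44 toward n = 1.49: a half-wave phase shift.
Exactly one π shift → a net half-wave offset.
For bright reflection here: 2 n t = (m + ½) λ.
Minimum at m = 0: t = λ / (4 n) = 609 / (4 × 1.44) = 106 nm.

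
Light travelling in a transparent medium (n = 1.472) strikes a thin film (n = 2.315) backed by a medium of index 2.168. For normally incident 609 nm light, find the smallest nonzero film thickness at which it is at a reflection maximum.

65.8 nm

Top surface (1.472 → 2.315): reflection off a higher-index medium gives a half-wave phase shift.
Ray reflecting at the bottom interface goes from n = 2.315 toward n = 2.168: no phase shift.
The two reflections differ by half a wavelength.
For strong reflection here: 2 n t = (m + ½) λ.
Minimum at m = 0: t = λ / (4 n) = 609 / (4 × 2.315) = 65.8 nm.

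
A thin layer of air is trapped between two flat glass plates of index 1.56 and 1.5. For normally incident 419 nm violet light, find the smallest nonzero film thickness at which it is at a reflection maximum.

105 nm

Top surface (1.56 → 1.0): reflection off a lower-index medium gives no phase shift.
At the lower boundary (n = 1.0 to n = 1.5) the reflected ray undergoes a half-wave phase shift.
Exactly one π shift → a net half-wave offset.
For bright reflection here: 2 n t = (m + ½) λ.
Minimum at m = 0: t = λ / (4 n) = 419 / (4 × 1.0) = 105 nm.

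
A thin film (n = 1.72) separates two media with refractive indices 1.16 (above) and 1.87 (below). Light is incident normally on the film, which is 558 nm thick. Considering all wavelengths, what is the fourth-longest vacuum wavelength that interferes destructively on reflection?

548 nm

At the upper boundary (n = 1.16 to n = 1.72) the reflected ray undergoes a half-wave phase shift.
At the lower boundary (n = 1.72 to n = 1.87) the reflected ray undergoes a half-wave phase shift.
Net: no relative phase inversion (both shifts match).
For dark reflection here: 2 n t = (m + ½) λ.
λ = 2 n t / (m + ½). The fourth-longest wavelength is m = 3: λ = 2 × 1.72 × 558 / 3.50 = 548 nm.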